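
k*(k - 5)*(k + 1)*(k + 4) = k^4 - 21*k^2 - 20*k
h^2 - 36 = (h - 6)*(h + 6)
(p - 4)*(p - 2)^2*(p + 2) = p^4 - 6*p^3 + 4*p^2 + 24*p - 32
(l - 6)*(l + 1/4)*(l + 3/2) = l^3 - 17*l^2/4 - 81*l/8 - 9/4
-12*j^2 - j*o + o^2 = (-4*j + o)*(3*j + o)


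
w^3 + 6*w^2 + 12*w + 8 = (w + 2)^3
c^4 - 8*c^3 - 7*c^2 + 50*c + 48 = (c - 8)*(c - 3)*(c + 1)*(c + 2)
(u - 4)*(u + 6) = u^2 + 2*u - 24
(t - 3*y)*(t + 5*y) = t^2 + 2*t*y - 15*y^2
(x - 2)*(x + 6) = x^2 + 4*x - 12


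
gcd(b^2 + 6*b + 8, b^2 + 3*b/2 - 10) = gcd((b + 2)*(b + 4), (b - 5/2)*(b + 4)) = b + 4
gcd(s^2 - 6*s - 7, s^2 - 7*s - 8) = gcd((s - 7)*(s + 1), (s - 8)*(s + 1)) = s + 1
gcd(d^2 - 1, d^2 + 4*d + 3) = d + 1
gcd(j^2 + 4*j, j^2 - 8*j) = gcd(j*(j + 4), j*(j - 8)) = j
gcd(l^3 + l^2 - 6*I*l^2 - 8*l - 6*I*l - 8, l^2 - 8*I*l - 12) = l - 2*I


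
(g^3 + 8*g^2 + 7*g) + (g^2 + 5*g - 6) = g^3 + 9*g^2 + 12*g - 6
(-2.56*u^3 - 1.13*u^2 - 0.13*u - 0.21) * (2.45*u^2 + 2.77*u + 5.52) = -6.272*u^5 - 9.8597*u^4 - 17.5798*u^3 - 7.1122*u^2 - 1.2993*u - 1.1592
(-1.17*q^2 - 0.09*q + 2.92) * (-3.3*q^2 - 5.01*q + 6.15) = 3.861*q^4 + 6.1587*q^3 - 16.3806*q^2 - 15.1827*q + 17.958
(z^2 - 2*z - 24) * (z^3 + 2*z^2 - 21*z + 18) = z^5 - 49*z^3 + 12*z^2 + 468*z - 432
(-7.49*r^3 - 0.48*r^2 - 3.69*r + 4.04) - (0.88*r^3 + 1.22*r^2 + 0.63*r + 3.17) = -8.37*r^3 - 1.7*r^2 - 4.32*r + 0.87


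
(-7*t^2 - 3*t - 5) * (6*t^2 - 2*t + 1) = -42*t^4 - 4*t^3 - 31*t^2 + 7*t - 5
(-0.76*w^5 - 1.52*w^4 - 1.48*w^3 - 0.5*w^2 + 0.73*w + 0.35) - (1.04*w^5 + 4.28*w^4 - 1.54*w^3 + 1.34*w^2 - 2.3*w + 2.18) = -1.8*w^5 - 5.8*w^4 + 0.0600000000000001*w^3 - 1.84*w^2 + 3.03*w - 1.83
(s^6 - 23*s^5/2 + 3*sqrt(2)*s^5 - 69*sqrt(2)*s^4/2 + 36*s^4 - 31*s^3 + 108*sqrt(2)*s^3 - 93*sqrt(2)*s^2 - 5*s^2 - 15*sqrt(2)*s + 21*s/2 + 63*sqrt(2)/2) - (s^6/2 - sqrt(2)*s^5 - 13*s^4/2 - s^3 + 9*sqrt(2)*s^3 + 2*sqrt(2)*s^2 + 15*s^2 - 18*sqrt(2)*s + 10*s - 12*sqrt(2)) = s^6/2 - 23*s^5/2 + 4*sqrt(2)*s^5 - 69*sqrt(2)*s^4/2 + 85*s^4/2 - 30*s^3 + 99*sqrt(2)*s^3 - 95*sqrt(2)*s^2 - 20*s^2 + s/2 + 3*sqrt(2)*s + 87*sqrt(2)/2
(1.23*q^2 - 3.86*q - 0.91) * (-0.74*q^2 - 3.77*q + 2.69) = -0.9102*q^4 - 1.7807*q^3 + 18.5343*q^2 - 6.9527*q - 2.4479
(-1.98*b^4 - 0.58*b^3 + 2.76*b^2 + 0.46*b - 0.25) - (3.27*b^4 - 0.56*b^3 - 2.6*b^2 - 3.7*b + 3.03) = -5.25*b^4 - 0.0199999999999999*b^3 + 5.36*b^2 + 4.16*b - 3.28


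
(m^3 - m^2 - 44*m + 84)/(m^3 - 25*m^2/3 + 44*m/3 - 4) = 3*(m + 7)/(3*m - 1)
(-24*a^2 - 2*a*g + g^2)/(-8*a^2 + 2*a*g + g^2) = (6*a - g)/(2*a - g)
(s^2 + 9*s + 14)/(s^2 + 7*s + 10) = (s + 7)/(s + 5)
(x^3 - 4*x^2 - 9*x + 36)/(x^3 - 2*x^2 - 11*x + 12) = (x - 3)/(x - 1)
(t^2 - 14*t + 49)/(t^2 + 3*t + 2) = (t^2 - 14*t + 49)/(t^2 + 3*t + 2)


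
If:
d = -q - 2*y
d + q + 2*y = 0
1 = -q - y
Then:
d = 1 - y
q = -y - 1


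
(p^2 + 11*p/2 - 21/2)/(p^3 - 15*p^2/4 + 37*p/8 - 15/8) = 4*(p + 7)/(4*p^2 - 9*p + 5)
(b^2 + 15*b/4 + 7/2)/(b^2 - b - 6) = (b + 7/4)/(b - 3)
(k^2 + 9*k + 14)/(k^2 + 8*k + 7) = (k + 2)/(k + 1)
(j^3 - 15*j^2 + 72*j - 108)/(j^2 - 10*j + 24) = (j^2 - 9*j + 18)/(j - 4)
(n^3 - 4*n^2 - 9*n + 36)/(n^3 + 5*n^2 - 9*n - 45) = (n - 4)/(n + 5)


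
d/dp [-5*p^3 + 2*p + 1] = 2 - 15*p^2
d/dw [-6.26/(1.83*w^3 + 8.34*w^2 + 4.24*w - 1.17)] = (34.3674*w^2 + 104.4168*w + 26.5424)/(1.83*w^3 + 8.34*w^2 + 4.24*w - 1.17)^2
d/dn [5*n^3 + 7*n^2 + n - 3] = 15*n^2 + 14*n + 1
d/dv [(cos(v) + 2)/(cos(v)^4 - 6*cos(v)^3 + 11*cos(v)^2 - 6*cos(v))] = (3*cos(v)^4 - 4*cos(v)^3 - 25*cos(v)^2 + 44*cos(v) - 12)*sin(v)/((cos(v) - 3)^2*(cos(v) - 2)^2*(cos(v) - 1)^2*cos(v)^2)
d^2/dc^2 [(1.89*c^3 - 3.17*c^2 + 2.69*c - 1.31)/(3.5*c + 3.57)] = (46.305*c^3 + 141.6933*c^2 + 144.527166*c - 180.120766)/(42.875*c^3 + 131.1975*c^2 + 133.82145*c + 45.499293)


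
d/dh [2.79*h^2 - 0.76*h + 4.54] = 5.58*h - 0.76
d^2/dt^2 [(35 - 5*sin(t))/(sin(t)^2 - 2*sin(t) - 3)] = 5*(sin(t)^4 - 27*sin(t)^3 + 85*sin(t)^2 - 161*sin(t) + 110)/((sin(t) - 3)^3*(sin(t) + 1)^2)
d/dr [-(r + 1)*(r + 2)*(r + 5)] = -3*r^2 - 16*r - 17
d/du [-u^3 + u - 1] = 1 - 3*u^2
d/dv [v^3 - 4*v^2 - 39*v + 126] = 3*v^2 - 8*v - 39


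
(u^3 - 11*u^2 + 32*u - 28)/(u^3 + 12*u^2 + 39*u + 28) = (u^3 - 11*u^2 + 32*u - 28)/(u^3 + 12*u^2 + 39*u + 28)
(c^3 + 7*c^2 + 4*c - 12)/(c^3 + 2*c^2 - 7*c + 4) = (c^2 + 8*c + 12)/(c^2 + 3*c - 4)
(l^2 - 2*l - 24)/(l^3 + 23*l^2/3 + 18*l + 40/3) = 3*(l - 6)/(3*l^2 + 11*l + 10)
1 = 1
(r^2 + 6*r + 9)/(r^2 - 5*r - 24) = (r + 3)/(r - 8)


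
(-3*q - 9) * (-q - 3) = 3*q^2 + 18*q + 27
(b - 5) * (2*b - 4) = 2*b^2 - 14*b + 20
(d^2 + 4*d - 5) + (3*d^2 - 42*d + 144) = 4*d^2 - 38*d + 139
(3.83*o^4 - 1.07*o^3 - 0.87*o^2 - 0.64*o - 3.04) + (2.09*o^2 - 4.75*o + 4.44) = 3.83*o^4 - 1.07*o^3 + 1.22*o^2 - 5.39*o + 1.4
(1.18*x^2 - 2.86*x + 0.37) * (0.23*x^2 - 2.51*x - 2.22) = 0.2714*x^4 - 3.6196*x^3 + 4.6441*x^2 + 5.4205*x - 0.8214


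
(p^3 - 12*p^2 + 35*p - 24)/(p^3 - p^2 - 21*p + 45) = (p^2 - 9*p + 8)/(p^2 + 2*p - 15)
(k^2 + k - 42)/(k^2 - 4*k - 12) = (k + 7)/(k + 2)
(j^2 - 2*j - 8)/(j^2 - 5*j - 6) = (-j^2 + 2*j + 8)/(-j^2 + 5*j + 6)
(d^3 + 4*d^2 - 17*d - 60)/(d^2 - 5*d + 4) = (d^2 + 8*d + 15)/(d - 1)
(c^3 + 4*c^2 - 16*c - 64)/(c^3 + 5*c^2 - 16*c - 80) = (c + 4)/(c + 5)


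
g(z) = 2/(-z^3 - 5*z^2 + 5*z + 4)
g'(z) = 2*(3*z^2 + 10*z - 5)/(-z^3 - 5*z^2 + 5*z + 4)^2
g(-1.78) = -0.13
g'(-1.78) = -0.12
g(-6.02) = 0.18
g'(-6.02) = 0.74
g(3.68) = -0.02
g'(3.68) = 0.02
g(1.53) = -0.55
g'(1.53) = 2.62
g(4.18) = -0.01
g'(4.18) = 0.01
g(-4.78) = -0.08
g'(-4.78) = 0.05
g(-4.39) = -0.07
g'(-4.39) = 0.02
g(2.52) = -0.06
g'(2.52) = 0.08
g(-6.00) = 0.20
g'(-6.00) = 0.86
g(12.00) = 0.00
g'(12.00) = 0.00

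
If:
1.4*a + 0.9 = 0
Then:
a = -0.64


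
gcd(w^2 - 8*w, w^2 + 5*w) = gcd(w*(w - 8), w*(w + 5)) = w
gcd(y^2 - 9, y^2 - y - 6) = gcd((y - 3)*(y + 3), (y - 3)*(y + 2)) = y - 3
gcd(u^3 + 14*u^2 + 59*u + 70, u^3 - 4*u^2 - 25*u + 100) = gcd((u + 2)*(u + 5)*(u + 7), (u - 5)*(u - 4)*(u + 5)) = u + 5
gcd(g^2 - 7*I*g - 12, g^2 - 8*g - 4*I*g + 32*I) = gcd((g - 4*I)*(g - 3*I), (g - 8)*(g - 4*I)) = g - 4*I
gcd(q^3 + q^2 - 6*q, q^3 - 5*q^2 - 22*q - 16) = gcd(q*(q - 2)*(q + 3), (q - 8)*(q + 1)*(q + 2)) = 1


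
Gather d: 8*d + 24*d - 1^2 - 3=32*d - 4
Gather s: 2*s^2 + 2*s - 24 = 2*s^2 + 2*s - 24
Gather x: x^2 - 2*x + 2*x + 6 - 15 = x^2 - 9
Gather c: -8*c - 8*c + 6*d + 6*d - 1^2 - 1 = -16*c + 12*d - 2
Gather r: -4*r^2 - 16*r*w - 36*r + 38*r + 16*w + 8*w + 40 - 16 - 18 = -4*r^2 + r*(2 - 16*w) + 24*w + 6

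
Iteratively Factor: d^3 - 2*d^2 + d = (d - 1)*(d^2 - d) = d*(d - 1)*(d - 1)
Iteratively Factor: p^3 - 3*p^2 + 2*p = (p)*(p^2 - 3*p + 2) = p*(p - 2)*(p - 1)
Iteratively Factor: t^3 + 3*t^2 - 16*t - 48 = (t + 3)*(t^2 - 16) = (t - 4)*(t + 3)*(t + 4)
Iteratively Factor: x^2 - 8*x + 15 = (x - 3)*(x - 5)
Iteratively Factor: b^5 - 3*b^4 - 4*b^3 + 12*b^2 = (b - 2)*(b^4 - b^3 - 6*b^2) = (b - 2)*(b + 2)*(b^3 - 3*b^2) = b*(b - 2)*(b + 2)*(b^2 - 3*b) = b^2*(b - 2)*(b + 2)*(b - 3)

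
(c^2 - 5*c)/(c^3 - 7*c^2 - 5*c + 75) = c/(c^2 - 2*c - 15)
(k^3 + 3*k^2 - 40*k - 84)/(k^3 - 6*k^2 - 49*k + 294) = (k + 2)/(k - 7)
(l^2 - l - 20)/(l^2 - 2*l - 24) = (l - 5)/(l - 6)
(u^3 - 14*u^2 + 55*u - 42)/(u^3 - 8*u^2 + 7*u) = (u - 6)/u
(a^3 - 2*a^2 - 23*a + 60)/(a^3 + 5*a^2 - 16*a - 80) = (a - 3)/(a + 4)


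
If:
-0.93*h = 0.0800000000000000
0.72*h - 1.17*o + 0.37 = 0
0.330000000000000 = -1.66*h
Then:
No Solution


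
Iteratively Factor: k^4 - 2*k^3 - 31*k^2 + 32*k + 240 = (k - 5)*(k^3 + 3*k^2 - 16*k - 48) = (k - 5)*(k + 3)*(k^2 - 16) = (k - 5)*(k + 3)*(k + 4)*(k - 4)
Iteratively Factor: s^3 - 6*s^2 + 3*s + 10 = (s - 2)*(s^2 - 4*s - 5) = (s - 5)*(s - 2)*(s + 1)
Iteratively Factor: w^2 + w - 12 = (w - 3)*(w + 4)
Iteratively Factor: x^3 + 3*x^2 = (x + 3)*(x^2) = x*(x + 3)*(x)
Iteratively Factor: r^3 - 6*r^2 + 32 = (r + 2)*(r^2 - 8*r + 16) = (r - 4)*(r + 2)*(r - 4)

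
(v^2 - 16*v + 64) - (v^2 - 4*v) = 64 - 12*v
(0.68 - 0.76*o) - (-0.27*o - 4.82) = 5.5 - 0.49*o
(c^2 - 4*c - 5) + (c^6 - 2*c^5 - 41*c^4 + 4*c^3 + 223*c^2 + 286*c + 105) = c^6 - 2*c^5 - 41*c^4 + 4*c^3 + 224*c^2 + 282*c + 100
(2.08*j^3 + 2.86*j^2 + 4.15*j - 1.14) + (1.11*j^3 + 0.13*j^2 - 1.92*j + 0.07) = 3.19*j^3 + 2.99*j^2 + 2.23*j - 1.07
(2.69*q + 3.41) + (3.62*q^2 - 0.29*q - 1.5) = 3.62*q^2 + 2.4*q + 1.91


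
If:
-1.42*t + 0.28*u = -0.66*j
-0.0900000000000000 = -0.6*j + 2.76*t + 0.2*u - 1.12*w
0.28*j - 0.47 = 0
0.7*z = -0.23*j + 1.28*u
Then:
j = 1.68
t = 0.107834507042254*z + 0.839655118209256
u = 0.546875*z + 0.301618303571429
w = 0.363391285211268*z + 1.30413297306158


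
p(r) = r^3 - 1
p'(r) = 3*r^2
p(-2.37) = -14.31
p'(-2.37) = 16.85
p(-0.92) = -1.78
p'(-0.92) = 2.54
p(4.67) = 100.85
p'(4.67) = 65.43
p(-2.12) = -10.53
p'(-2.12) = 13.48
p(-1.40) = -3.74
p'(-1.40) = 5.88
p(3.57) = 44.50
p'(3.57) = 38.23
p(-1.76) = -6.45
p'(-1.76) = 9.29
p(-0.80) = -1.51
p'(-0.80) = 1.92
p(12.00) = 1727.00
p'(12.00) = 432.00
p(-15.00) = -3376.00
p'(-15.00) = 675.00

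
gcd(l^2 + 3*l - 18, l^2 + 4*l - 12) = l + 6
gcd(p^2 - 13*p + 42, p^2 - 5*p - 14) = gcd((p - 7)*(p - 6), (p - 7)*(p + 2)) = p - 7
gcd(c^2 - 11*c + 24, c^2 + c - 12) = c - 3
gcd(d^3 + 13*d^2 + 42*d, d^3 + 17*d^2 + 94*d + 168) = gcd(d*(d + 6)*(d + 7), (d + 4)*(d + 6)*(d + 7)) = d^2 + 13*d + 42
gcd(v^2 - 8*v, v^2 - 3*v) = v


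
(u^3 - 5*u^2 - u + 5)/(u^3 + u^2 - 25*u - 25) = (u - 1)/(u + 5)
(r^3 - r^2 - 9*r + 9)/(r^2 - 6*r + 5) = (r^2 - 9)/(r - 5)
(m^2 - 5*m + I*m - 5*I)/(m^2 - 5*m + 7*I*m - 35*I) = (m + I)/(m + 7*I)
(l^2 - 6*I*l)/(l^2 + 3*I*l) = (l - 6*I)/(l + 3*I)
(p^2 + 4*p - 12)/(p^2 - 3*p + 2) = (p + 6)/(p - 1)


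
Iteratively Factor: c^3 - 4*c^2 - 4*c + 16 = (c - 2)*(c^2 - 2*c - 8) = (c - 4)*(c - 2)*(c + 2)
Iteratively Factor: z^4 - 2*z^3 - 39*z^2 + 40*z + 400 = (z + 4)*(z^3 - 6*z^2 - 15*z + 100) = (z - 5)*(z + 4)*(z^2 - z - 20) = (z - 5)^2*(z + 4)*(z + 4)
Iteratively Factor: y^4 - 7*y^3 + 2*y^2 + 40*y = (y - 4)*(y^3 - 3*y^2 - 10*y) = (y - 4)*(y + 2)*(y^2 - 5*y) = y*(y - 4)*(y + 2)*(y - 5)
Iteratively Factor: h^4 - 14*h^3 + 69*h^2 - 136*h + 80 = (h - 5)*(h^3 - 9*h^2 + 24*h - 16) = (h - 5)*(h - 4)*(h^2 - 5*h + 4) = (h - 5)*(h - 4)^2*(h - 1)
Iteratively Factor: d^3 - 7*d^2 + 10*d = (d - 5)*(d^2 - 2*d) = d*(d - 5)*(d - 2)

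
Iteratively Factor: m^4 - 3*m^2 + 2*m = (m + 2)*(m^3 - 2*m^2 + m) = (m - 1)*(m + 2)*(m^2 - m) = (m - 1)^2*(m + 2)*(m)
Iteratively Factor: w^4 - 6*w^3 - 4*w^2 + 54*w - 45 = (w - 1)*(w^3 - 5*w^2 - 9*w + 45) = (w - 1)*(w + 3)*(w^2 - 8*w + 15) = (w - 5)*(w - 1)*(w + 3)*(w - 3)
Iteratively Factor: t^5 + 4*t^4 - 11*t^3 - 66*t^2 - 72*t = (t + 3)*(t^4 + t^3 - 14*t^2 - 24*t) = (t + 3)^2*(t^3 - 2*t^2 - 8*t) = (t + 2)*(t + 3)^2*(t^2 - 4*t) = t*(t + 2)*(t + 3)^2*(t - 4)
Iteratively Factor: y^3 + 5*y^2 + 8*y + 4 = (y + 1)*(y^2 + 4*y + 4) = (y + 1)*(y + 2)*(y + 2)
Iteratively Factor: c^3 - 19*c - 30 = (c + 2)*(c^2 - 2*c - 15) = (c - 5)*(c + 2)*(c + 3)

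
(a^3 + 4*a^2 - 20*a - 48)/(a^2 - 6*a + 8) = (a^2 + 8*a + 12)/(a - 2)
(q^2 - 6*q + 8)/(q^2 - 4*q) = (q - 2)/q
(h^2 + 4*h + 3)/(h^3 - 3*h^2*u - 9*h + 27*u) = (-h - 1)/(-h^2 + 3*h*u + 3*h - 9*u)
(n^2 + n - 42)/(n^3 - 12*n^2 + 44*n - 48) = (n + 7)/(n^2 - 6*n + 8)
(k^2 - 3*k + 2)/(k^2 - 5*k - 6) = (-k^2 + 3*k - 2)/(-k^2 + 5*k + 6)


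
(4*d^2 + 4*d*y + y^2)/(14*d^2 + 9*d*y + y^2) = (2*d + y)/(7*d + y)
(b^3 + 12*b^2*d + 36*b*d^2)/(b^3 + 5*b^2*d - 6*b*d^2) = (b + 6*d)/(b - d)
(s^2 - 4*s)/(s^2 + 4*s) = (s - 4)/(s + 4)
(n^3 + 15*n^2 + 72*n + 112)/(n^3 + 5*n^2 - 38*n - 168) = (n + 4)/(n - 6)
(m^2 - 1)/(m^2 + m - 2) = (m + 1)/(m + 2)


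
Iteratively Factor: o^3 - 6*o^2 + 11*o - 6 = (o - 1)*(o^2 - 5*o + 6) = (o - 3)*(o - 1)*(o - 2)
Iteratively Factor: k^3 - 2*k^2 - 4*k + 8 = (k - 2)*(k^2 - 4) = (k - 2)^2*(k + 2)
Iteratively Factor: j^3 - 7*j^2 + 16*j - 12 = (j - 2)*(j^2 - 5*j + 6) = (j - 3)*(j - 2)*(j - 2)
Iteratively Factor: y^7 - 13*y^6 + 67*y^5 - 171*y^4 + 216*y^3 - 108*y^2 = (y)*(y^6 - 13*y^5 + 67*y^4 - 171*y^3 + 216*y^2 - 108*y) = y*(y - 2)*(y^5 - 11*y^4 + 45*y^3 - 81*y^2 + 54*y) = y^2*(y - 2)*(y^4 - 11*y^3 + 45*y^2 - 81*y + 54) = y^2*(y - 3)*(y - 2)*(y^3 - 8*y^2 + 21*y - 18) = y^2*(y - 3)^2*(y - 2)*(y^2 - 5*y + 6) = y^2*(y - 3)^2*(y - 2)^2*(y - 3)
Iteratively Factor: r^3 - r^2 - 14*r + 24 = (r + 4)*(r^2 - 5*r + 6) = (r - 2)*(r + 4)*(r - 3)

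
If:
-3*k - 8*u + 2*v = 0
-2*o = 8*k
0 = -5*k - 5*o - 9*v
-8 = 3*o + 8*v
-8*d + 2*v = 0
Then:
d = -5/2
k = -6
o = 24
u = -1/4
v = -10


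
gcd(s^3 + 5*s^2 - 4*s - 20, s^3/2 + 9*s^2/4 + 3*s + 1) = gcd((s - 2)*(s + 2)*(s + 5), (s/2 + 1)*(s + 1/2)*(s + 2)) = s + 2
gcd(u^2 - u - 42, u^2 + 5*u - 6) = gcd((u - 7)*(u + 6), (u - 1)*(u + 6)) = u + 6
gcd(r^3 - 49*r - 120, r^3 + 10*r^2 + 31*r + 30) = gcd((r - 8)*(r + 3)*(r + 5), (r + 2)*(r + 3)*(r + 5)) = r^2 + 8*r + 15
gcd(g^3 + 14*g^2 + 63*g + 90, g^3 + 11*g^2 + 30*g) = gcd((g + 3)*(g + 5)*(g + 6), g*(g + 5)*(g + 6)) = g^2 + 11*g + 30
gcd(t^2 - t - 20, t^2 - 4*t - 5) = t - 5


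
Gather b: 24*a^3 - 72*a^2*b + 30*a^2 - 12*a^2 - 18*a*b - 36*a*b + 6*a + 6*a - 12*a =24*a^3 + 18*a^2 + b*(-72*a^2 - 54*a)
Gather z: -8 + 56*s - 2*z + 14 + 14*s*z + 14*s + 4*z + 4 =70*s + z*(14*s + 2) + 10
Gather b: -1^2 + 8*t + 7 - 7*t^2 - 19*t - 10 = -7*t^2 - 11*t - 4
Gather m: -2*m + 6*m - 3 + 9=4*m + 6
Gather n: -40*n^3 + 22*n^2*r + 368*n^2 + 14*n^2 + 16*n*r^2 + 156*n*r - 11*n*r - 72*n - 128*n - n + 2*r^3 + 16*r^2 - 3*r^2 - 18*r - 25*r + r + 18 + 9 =-40*n^3 + n^2*(22*r + 382) + n*(16*r^2 + 145*r - 201) + 2*r^3 + 13*r^2 - 42*r + 27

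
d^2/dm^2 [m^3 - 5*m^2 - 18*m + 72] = 6*m - 10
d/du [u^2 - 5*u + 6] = 2*u - 5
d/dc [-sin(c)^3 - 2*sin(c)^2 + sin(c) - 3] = (-3*sin(c)^2 - 4*sin(c) + 1)*cos(c)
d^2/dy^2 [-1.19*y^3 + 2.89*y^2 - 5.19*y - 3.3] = 5.78 - 7.14*y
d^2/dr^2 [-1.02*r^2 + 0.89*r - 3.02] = -2.04000000000000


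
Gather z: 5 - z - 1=4 - z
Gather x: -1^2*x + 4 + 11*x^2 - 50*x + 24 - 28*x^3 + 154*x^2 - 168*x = -28*x^3 + 165*x^2 - 219*x + 28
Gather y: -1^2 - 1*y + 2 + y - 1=0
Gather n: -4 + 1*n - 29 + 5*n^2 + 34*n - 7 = 5*n^2 + 35*n - 40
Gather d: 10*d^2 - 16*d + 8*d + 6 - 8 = 10*d^2 - 8*d - 2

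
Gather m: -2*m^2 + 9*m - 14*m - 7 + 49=-2*m^2 - 5*m + 42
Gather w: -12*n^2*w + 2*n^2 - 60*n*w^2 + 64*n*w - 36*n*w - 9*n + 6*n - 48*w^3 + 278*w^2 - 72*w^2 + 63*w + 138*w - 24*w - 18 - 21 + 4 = 2*n^2 - 3*n - 48*w^3 + w^2*(206 - 60*n) + w*(-12*n^2 + 28*n + 177) - 35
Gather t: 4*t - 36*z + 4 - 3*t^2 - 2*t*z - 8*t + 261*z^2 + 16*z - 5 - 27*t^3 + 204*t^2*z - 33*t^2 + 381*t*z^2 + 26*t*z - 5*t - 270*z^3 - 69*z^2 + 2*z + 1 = -27*t^3 + t^2*(204*z - 36) + t*(381*z^2 + 24*z - 9) - 270*z^3 + 192*z^2 - 18*z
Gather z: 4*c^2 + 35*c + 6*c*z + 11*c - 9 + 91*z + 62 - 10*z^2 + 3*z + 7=4*c^2 + 46*c - 10*z^2 + z*(6*c + 94) + 60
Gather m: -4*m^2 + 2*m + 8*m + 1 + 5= -4*m^2 + 10*m + 6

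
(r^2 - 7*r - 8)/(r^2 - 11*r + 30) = (r^2 - 7*r - 8)/(r^2 - 11*r + 30)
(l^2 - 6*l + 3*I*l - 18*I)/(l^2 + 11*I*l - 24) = (l - 6)/(l + 8*I)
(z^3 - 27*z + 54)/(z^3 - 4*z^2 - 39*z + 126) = (z - 3)/(z - 7)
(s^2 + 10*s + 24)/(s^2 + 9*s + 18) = (s + 4)/(s + 3)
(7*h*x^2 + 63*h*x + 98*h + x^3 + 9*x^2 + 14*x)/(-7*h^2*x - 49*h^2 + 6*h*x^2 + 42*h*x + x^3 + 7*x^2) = (x + 2)/(-h + x)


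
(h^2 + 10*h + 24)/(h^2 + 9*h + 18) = (h + 4)/(h + 3)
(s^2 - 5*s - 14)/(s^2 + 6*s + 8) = (s - 7)/(s + 4)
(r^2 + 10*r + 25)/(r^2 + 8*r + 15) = (r + 5)/(r + 3)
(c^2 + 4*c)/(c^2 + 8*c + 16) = c/(c + 4)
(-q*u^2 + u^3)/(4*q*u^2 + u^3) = (-q + u)/(4*q + u)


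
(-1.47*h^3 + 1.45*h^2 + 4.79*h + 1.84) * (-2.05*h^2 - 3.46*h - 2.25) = 3.0135*h^5 + 2.1137*h^4 - 11.529*h^3 - 23.6079*h^2 - 17.1439*h - 4.14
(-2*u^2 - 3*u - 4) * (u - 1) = -2*u^3 - u^2 - u + 4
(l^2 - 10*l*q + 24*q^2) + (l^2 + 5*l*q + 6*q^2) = 2*l^2 - 5*l*q + 30*q^2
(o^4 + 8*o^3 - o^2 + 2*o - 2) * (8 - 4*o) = -4*o^5 - 24*o^4 + 68*o^3 - 16*o^2 + 24*o - 16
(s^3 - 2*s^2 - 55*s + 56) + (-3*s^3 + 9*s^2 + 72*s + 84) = -2*s^3 + 7*s^2 + 17*s + 140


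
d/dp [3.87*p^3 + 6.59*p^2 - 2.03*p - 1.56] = 11.61*p^2 + 13.18*p - 2.03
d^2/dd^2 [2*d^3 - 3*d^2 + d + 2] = 12*d - 6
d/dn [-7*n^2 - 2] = -14*n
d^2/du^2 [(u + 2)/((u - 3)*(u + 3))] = 2*(u^3 + 6*u^2 + 27*u + 18)/(u^6 - 27*u^4 + 243*u^2 - 729)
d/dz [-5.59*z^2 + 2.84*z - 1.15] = 2.84 - 11.18*z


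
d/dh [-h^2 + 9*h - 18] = 9 - 2*h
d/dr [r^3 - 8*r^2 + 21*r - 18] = 3*r^2 - 16*r + 21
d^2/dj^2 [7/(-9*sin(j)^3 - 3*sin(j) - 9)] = 7*(81*sin(j)^6 - 102*sin(j)^4 - 81*sin(j)^3 - 17*sin(j)^2 + 51*sin(j) - 2)/(3*(3*sin(j)^3 + sin(j) + 3)^3)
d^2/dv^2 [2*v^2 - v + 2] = 4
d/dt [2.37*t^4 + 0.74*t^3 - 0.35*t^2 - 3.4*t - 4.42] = 9.48*t^3 + 2.22*t^2 - 0.7*t - 3.4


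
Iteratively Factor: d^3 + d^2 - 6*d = (d)*(d^2 + d - 6) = d*(d + 3)*(d - 2)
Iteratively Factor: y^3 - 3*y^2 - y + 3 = (y + 1)*(y^2 - 4*y + 3) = (y - 3)*(y + 1)*(y - 1)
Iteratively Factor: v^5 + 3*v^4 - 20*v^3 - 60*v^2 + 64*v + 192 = (v - 2)*(v^4 + 5*v^3 - 10*v^2 - 80*v - 96) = (v - 2)*(v + 3)*(v^3 + 2*v^2 - 16*v - 32) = (v - 4)*(v - 2)*(v + 3)*(v^2 + 6*v + 8) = (v - 4)*(v - 2)*(v + 2)*(v + 3)*(v + 4)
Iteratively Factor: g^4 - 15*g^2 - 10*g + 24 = (g + 3)*(g^3 - 3*g^2 - 6*g + 8) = (g - 1)*(g + 3)*(g^2 - 2*g - 8) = (g - 1)*(g + 2)*(g + 3)*(g - 4)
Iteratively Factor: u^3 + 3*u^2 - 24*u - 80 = (u + 4)*(u^2 - u - 20) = (u + 4)^2*(u - 5)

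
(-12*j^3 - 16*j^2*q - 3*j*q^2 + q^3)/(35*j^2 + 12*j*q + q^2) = (-12*j^3 - 16*j^2*q - 3*j*q^2 + q^3)/(35*j^2 + 12*j*q + q^2)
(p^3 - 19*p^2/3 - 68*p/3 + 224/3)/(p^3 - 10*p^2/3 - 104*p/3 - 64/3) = (3*p - 7)/(3*p + 2)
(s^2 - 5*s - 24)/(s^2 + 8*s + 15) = (s - 8)/(s + 5)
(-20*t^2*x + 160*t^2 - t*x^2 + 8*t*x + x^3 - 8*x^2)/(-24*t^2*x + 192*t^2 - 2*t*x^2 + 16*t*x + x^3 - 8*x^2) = (-5*t + x)/(-6*t + x)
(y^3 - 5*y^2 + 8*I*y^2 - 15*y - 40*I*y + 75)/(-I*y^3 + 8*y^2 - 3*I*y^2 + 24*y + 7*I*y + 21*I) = (I*y^3 + y^2*(-8 - 5*I) + y*(40 - 15*I) + 75*I)/(y^3 + y^2*(3 + 8*I) + y*(-7 + 24*I) - 21)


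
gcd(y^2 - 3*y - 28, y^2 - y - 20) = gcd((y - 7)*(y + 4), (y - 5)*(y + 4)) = y + 4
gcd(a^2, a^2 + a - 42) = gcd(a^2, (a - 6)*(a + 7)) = 1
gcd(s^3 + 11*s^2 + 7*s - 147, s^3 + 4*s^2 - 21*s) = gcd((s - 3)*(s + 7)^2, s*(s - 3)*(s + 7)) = s^2 + 4*s - 21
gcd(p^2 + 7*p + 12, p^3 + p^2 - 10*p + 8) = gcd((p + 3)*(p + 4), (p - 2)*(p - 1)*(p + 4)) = p + 4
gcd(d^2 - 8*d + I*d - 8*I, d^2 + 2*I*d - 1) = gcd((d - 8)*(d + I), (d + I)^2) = d + I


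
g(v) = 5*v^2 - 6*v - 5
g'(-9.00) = -96.00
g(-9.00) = 454.00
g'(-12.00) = -126.00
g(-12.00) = 787.00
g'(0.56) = -0.40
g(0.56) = -6.79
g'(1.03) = 4.30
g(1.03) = -5.88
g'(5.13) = 45.30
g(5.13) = 95.80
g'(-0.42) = -10.20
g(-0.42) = -1.60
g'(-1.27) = -18.70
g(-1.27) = 10.68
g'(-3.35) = -39.50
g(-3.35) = 71.21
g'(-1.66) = -22.60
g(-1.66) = 18.74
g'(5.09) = 44.90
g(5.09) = 94.00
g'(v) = 10*v - 6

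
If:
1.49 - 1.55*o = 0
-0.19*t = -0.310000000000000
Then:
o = 0.96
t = 1.63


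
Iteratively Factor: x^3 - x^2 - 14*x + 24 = (x - 2)*(x^2 + x - 12) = (x - 3)*(x - 2)*(x + 4)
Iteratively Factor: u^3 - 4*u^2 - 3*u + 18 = (u - 3)*(u^2 - u - 6) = (u - 3)*(u + 2)*(u - 3)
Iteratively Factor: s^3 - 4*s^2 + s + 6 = (s + 1)*(s^2 - 5*s + 6) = (s - 3)*(s + 1)*(s - 2)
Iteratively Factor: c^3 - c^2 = (c)*(c^2 - c) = c^2*(c - 1)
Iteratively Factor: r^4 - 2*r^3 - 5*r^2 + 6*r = (r - 1)*(r^3 - r^2 - 6*r) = r*(r - 1)*(r^2 - r - 6) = r*(r - 3)*(r - 1)*(r + 2)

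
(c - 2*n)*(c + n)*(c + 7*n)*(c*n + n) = c^4*n + 6*c^3*n^2 + c^3*n - 9*c^2*n^3 + 6*c^2*n^2 - 14*c*n^4 - 9*c*n^3 - 14*n^4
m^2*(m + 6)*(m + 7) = m^4 + 13*m^3 + 42*m^2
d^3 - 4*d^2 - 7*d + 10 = (d - 5)*(d - 1)*(d + 2)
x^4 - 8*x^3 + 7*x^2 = x^2*(x - 7)*(x - 1)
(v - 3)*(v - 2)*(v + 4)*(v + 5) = v^4 + 4*v^3 - 19*v^2 - 46*v + 120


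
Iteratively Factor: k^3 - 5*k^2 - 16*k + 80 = (k - 5)*(k^2 - 16) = (k - 5)*(k + 4)*(k - 4)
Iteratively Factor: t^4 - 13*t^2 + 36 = (t - 2)*(t^3 + 2*t^2 - 9*t - 18) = (t - 2)*(t + 3)*(t^2 - t - 6) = (t - 3)*(t - 2)*(t + 3)*(t + 2)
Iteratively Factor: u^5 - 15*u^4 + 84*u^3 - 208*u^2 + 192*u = (u - 4)*(u^4 - 11*u^3 + 40*u^2 - 48*u) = (u - 4)*(u - 3)*(u^3 - 8*u^2 + 16*u) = (u - 4)^2*(u - 3)*(u^2 - 4*u) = (u - 4)^3*(u - 3)*(u)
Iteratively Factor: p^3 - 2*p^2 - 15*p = (p + 3)*(p^2 - 5*p) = p*(p + 3)*(p - 5)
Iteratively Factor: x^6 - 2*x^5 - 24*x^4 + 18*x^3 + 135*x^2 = (x)*(x^5 - 2*x^4 - 24*x^3 + 18*x^2 + 135*x) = x^2*(x^4 - 2*x^3 - 24*x^2 + 18*x + 135) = x^2*(x - 5)*(x^3 + 3*x^2 - 9*x - 27) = x^2*(x - 5)*(x - 3)*(x^2 + 6*x + 9) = x^2*(x - 5)*(x - 3)*(x + 3)*(x + 3)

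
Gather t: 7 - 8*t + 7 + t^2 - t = t^2 - 9*t + 14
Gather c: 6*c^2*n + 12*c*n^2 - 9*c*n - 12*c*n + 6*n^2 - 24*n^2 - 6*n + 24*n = 6*c^2*n + c*(12*n^2 - 21*n) - 18*n^2 + 18*n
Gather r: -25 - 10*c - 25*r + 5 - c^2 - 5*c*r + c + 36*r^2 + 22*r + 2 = -c^2 - 9*c + 36*r^2 + r*(-5*c - 3) - 18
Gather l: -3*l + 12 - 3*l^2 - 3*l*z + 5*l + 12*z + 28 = -3*l^2 + l*(2 - 3*z) + 12*z + 40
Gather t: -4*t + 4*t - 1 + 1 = 0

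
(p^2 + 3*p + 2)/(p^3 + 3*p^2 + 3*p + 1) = (p + 2)/(p^2 + 2*p + 1)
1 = 1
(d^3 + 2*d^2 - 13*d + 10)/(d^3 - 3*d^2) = (d^3 + 2*d^2 - 13*d + 10)/(d^2*(d - 3))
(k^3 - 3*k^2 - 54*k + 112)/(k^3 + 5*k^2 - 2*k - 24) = (k^2 - k - 56)/(k^2 + 7*k + 12)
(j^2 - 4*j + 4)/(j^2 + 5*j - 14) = (j - 2)/(j + 7)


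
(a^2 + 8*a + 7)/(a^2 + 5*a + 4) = (a + 7)/(a + 4)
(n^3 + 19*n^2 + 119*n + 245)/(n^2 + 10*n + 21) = (n^2 + 12*n + 35)/(n + 3)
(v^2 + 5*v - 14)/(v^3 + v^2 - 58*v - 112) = (v - 2)/(v^2 - 6*v - 16)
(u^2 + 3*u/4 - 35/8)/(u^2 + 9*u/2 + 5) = (u - 7/4)/(u + 2)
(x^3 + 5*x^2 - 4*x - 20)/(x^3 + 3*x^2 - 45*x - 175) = (x^2 - 4)/(x^2 - 2*x - 35)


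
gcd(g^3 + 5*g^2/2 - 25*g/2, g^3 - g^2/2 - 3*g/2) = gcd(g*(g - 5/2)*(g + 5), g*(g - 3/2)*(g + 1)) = g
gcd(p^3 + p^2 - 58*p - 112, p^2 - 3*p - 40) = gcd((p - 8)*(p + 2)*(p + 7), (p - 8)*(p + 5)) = p - 8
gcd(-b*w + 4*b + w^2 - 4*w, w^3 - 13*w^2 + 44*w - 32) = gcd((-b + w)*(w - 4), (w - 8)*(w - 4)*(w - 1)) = w - 4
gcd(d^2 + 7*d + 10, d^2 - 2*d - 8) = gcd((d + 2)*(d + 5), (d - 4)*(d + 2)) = d + 2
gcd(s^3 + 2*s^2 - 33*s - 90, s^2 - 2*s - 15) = s + 3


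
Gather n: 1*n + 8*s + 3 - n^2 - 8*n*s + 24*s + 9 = -n^2 + n*(1 - 8*s) + 32*s + 12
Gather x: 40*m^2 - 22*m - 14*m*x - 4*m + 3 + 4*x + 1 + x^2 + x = 40*m^2 - 26*m + x^2 + x*(5 - 14*m) + 4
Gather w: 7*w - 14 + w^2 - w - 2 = w^2 + 6*w - 16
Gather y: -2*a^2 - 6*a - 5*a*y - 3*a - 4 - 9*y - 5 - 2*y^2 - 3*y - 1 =-2*a^2 - 9*a - 2*y^2 + y*(-5*a - 12) - 10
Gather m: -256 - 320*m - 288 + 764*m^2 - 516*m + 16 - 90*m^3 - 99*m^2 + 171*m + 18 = -90*m^3 + 665*m^2 - 665*m - 510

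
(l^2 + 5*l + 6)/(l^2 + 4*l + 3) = (l + 2)/(l + 1)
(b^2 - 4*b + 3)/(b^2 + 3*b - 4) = (b - 3)/(b + 4)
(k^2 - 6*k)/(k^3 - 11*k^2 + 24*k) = (k - 6)/(k^2 - 11*k + 24)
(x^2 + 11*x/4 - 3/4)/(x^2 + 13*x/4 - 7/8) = 2*(x + 3)/(2*x + 7)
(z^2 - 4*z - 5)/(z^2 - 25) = (z + 1)/(z + 5)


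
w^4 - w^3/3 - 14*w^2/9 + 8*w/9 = w*(w - 1)*(w - 2/3)*(w + 4/3)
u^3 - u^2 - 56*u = u*(u - 8)*(u + 7)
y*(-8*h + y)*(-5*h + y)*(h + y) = 40*h^3*y + 27*h^2*y^2 - 12*h*y^3 + y^4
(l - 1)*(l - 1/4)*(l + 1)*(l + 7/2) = l^4 + 13*l^3/4 - 15*l^2/8 - 13*l/4 + 7/8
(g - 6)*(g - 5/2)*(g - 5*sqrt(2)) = g^3 - 17*g^2/2 - 5*sqrt(2)*g^2 + 15*g + 85*sqrt(2)*g/2 - 75*sqrt(2)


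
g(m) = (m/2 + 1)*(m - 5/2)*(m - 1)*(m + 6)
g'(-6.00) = -119.00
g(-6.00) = 0.00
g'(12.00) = 4255.00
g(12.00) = 13167.00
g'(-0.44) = -3.92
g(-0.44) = 18.36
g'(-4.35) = 10.83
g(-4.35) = -71.05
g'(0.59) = -16.20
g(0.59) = 6.68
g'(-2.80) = 35.82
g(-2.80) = -25.78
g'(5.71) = 504.33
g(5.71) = 682.51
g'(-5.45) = -60.69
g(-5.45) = -48.65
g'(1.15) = -14.56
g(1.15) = -2.28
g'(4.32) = 217.89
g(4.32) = 197.05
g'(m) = (m/2 + 1)*(m - 5/2)*(m - 1) + (m/2 + 1)*(m - 5/2)*(m + 6) + (m/2 + 1)*(m - 1)*(m + 6) + (m - 5/2)*(m - 1)*(m + 6)/2 = 2*m^3 + 27*m^2/4 - 27*m/2 - 11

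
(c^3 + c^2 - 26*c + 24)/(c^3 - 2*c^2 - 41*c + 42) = (c - 4)/(c - 7)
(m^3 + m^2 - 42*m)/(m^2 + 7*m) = m - 6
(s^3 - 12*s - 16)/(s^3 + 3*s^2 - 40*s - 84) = (s^2 - 2*s - 8)/(s^2 + s - 42)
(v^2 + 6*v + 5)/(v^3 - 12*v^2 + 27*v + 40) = (v + 5)/(v^2 - 13*v + 40)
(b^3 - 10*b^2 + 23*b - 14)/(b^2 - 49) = (b^2 - 3*b + 2)/(b + 7)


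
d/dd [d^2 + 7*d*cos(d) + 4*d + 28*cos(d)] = -7*d*sin(d) + 2*d - 28*sin(d) + 7*cos(d) + 4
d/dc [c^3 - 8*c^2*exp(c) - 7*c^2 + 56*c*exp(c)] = -8*c^2*exp(c) + 3*c^2 + 40*c*exp(c) - 14*c + 56*exp(c)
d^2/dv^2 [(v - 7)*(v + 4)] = 2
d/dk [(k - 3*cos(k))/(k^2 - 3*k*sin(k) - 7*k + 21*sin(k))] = (3*sqrt(2)*k^2*sin(k + pi/4) - k^2 - 21*k*sin(k) - 15*k*cos(k) - 9*k - 9*sin(2*k)/2 - 21*sqrt(2)*cos(k + pi/4) + 63)/((k - 7)^2*(k - 3*sin(k))^2)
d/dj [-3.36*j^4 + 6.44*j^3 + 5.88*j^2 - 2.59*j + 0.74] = -13.44*j^3 + 19.32*j^2 + 11.76*j - 2.59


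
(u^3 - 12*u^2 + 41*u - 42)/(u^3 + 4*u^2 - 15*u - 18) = (u^2 - 9*u + 14)/(u^2 + 7*u + 6)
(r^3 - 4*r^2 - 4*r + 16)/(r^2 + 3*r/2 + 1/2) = 2*(r^3 - 4*r^2 - 4*r + 16)/(2*r^2 + 3*r + 1)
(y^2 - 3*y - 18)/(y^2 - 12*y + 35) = (y^2 - 3*y - 18)/(y^2 - 12*y + 35)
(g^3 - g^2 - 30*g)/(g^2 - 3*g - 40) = g*(g - 6)/(g - 8)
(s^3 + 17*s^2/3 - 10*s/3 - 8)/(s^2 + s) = s + 14/3 - 8/s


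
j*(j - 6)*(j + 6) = j^3 - 36*j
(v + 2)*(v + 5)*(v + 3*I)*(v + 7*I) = v^4 + 7*v^3 + 10*I*v^3 - 11*v^2 + 70*I*v^2 - 147*v + 100*I*v - 210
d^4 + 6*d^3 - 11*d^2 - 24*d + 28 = (d - 2)*(d - 1)*(d + 2)*(d + 7)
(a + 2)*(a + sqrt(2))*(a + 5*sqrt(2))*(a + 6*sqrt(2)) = a^4 + 2*a^3 + 12*sqrt(2)*a^3 + 24*sqrt(2)*a^2 + 82*a^2 + 60*sqrt(2)*a + 164*a + 120*sqrt(2)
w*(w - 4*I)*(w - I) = w^3 - 5*I*w^2 - 4*w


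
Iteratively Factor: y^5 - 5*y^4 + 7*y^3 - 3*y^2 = (y - 3)*(y^4 - 2*y^3 + y^2) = y*(y - 3)*(y^3 - 2*y^2 + y) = y^2*(y - 3)*(y^2 - 2*y + 1) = y^2*(y - 3)*(y - 1)*(y - 1)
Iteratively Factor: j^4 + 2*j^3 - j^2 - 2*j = (j + 1)*(j^3 + j^2 - 2*j) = (j - 1)*(j + 1)*(j^2 + 2*j) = j*(j - 1)*(j + 1)*(j + 2)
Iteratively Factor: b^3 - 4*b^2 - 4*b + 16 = (b - 2)*(b^2 - 2*b - 8) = (b - 4)*(b - 2)*(b + 2)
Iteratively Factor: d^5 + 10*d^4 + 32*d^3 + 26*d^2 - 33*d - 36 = (d - 1)*(d^4 + 11*d^3 + 43*d^2 + 69*d + 36) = (d - 1)*(d + 1)*(d^3 + 10*d^2 + 33*d + 36) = (d - 1)*(d + 1)*(d + 3)*(d^2 + 7*d + 12) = (d - 1)*(d + 1)*(d + 3)*(d + 4)*(d + 3)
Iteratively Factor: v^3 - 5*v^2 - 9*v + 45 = (v - 5)*(v^2 - 9) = (v - 5)*(v + 3)*(v - 3)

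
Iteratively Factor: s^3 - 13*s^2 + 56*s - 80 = (s - 4)*(s^2 - 9*s + 20) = (s - 4)^2*(s - 5)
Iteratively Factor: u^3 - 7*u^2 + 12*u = (u - 3)*(u^2 - 4*u) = (u - 4)*(u - 3)*(u)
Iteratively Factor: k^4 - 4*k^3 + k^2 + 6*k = (k)*(k^3 - 4*k^2 + k + 6) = k*(k - 2)*(k^2 - 2*k - 3) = k*(k - 2)*(k + 1)*(k - 3)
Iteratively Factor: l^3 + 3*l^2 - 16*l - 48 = (l + 3)*(l^2 - 16) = (l + 3)*(l + 4)*(l - 4)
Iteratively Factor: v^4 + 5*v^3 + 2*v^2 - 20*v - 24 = (v + 2)*(v^3 + 3*v^2 - 4*v - 12) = (v + 2)*(v + 3)*(v^2 - 4) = (v + 2)^2*(v + 3)*(v - 2)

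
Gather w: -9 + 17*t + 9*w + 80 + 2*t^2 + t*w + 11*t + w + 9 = 2*t^2 + 28*t + w*(t + 10) + 80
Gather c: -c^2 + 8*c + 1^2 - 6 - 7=-c^2 + 8*c - 12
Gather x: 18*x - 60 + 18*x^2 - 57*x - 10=18*x^2 - 39*x - 70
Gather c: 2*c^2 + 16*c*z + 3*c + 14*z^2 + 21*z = 2*c^2 + c*(16*z + 3) + 14*z^2 + 21*z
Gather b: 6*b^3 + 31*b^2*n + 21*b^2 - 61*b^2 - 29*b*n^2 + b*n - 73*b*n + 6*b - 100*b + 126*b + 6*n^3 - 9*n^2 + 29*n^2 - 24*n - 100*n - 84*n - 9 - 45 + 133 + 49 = 6*b^3 + b^2*(31*n - 40) + b*(-29*n^2 - 72*n + 32) + 6*n^3 + 20*n^2 - 208*n + 128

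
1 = 1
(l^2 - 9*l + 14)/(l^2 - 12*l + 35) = (l - 2)/(l - 5)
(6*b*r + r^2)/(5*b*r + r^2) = (6*b + r)/(5*b + r)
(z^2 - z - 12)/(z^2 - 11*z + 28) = (z + 3)/(z - 7)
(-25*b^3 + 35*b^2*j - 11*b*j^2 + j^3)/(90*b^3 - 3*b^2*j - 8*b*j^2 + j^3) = (-5*b^2 + 6*b*j - j^2)/(18*b^2 + 3*b*j - j^2)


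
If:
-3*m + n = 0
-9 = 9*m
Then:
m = -1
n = -3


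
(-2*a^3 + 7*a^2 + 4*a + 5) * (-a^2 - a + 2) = 2*a^5 - 5*a^4 - 15*a^3 + 5*a^2 + 3*a + 10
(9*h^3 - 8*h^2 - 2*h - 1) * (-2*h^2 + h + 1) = -18*h^5 + 25*h^4 + 5*h^3 - 8*h^2 - 3*h - 1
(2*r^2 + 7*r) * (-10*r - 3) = -20*r^3 - 76*r^2 - 21*r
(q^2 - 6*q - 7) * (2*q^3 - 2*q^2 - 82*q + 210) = 2*q^5 - 14*q^4 - 84*q^3 + 716*q^2 - 686*q - 1470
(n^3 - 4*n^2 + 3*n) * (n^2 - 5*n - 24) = n^5 - 9*n^4 - n^3 + 81*n^2 - 72*n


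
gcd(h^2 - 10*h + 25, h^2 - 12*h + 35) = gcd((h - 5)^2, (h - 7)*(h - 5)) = h - 5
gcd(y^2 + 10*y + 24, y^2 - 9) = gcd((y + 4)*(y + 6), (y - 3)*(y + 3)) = 1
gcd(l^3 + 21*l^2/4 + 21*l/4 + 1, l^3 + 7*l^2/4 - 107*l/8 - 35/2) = l + 4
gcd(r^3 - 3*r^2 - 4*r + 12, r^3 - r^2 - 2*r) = r - 2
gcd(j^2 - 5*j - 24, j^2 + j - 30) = 1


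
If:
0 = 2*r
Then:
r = 0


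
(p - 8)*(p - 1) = p^2 - 9*p + 8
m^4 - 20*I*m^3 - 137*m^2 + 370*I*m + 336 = (m - 8*I)*(m - 7*I)*(m - 3*I)*(m - 2*I)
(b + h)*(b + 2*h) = b^2 + 3*b*h + 2*h^2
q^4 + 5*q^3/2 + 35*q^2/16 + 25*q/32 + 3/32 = (q + 1/4)*(q + 1/2)*(q + 3/4)*(q + 1)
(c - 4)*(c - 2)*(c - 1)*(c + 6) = c^4 - c^3 - 28*c^2 + 76*c - 48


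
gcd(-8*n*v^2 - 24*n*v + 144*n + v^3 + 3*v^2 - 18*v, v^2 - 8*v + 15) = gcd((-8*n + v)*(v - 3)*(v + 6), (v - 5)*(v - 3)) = v - 3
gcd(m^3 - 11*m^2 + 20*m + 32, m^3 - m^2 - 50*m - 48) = m^2 - 7*m - 8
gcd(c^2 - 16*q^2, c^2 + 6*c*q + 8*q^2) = c + 4*q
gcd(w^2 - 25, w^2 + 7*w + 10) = w + 5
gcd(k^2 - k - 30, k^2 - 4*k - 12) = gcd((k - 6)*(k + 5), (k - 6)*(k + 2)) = k - 6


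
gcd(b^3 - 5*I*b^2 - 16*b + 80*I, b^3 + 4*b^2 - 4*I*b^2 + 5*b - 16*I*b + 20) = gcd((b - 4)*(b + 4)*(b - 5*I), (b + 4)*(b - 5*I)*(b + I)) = b^2 + b*(4 - 5*I) - 20*I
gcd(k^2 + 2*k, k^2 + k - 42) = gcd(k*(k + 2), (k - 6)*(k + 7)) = 1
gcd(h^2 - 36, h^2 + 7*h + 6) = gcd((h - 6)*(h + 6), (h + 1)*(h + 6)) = h + 6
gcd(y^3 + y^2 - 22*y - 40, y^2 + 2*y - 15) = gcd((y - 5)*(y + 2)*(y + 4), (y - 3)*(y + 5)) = 1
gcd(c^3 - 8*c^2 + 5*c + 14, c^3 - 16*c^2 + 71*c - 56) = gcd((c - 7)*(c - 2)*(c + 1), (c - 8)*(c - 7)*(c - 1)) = c - 7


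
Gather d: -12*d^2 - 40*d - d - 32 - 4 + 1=-12*d^2 - 41*d - 35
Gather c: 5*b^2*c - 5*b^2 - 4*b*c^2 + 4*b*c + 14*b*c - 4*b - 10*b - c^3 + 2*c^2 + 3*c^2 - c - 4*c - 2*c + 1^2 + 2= -5*b^2 - 14*b - c^3 + c^2*(5 - 4*b) + c*(5*b^2 + 18*b - 7) + 3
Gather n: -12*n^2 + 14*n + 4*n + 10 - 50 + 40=-12*n^2 + 18*n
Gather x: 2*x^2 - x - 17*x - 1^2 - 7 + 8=2*x^2 - 18*x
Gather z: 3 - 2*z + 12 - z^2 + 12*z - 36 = -z^2 + 10*z - 21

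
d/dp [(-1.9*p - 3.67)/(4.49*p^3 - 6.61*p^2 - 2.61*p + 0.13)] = (17.062*p^3 + 36.8759*p^2 - 48.5174*p - 9.8257)/(20.1601*p^6 - 59.3578*p^5 + 20.2543*p^4 + 35.6716*p^3 + 5.0935*p^2 - 0.6786*p + 0.0169)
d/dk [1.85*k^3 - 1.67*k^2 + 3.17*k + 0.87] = 5.55*k^2 - 3.34*k + 3.17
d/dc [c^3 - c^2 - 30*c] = 3*c^2 - 2*c - 30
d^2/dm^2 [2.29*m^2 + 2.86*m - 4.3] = 4.58000000000000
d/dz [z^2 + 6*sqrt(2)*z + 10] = 2*z + 6*sqrt(2)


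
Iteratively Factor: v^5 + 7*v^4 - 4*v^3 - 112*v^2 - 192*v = (v + 4)*(v^4 + 3*v^3 - 16*v^2 - 48*v) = (v + 3)*(v + 4)*(v^3 - 16*v) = (v + 3)*(v + 4)^2*(v^2 - 4*v) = v*(v + 3)*(v + 4)^2*(v - 4)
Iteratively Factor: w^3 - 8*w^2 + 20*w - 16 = (w - 2)*(w^2 - 6*w + 8) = (w - 4)*(w - 2)*(w - 2)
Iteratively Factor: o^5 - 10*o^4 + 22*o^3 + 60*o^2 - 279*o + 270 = (o + 3)*(o^4 - 13*o^3 + 61*o^2 - 123*o + 90) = (o - 3)*(o + 3)*(o^3 - 10*o^2 + 31*o - 30) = (o - 5)*(o - 3)*(o + 3)*(o^2 - 5*o + 6) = (o - 5)*(o - 3)^2*(o + 3)*(o - 2)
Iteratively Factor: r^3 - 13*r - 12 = (r + 3)*(r^2 - 3*r - 4) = (r + 1)*(r + 3)*(r - 4)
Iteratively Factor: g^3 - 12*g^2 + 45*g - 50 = (g - 2)*(g^2 - 10*g + 25) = (g - 5)*(g - 2)*(g - 5)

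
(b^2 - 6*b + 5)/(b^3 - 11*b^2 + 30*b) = (b - 1)/(b*(b - 6))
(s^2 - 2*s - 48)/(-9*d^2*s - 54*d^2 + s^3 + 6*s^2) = (s - 8)/(-9*d^2 + s^2)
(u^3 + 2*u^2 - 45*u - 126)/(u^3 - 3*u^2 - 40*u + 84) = (u + 3)/(u - 2)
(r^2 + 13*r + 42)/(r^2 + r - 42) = (r + 6)/(r - 6)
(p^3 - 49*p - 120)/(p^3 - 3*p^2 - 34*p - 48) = (p + 5)/(p + 2)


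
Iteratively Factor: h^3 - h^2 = (h)*(h^2 - h) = h*(h - 1)*(h)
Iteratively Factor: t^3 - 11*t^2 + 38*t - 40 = (t - 5)*(t^2 - 6*t + 8) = (t - 5)*(t - 2)*(t - 4)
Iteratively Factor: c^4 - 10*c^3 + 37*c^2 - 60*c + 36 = (c - 2)*(c^3 - 8*c^2 + 21*c - 18) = (c - 3)*(c - 2)*(c^2 - 5*c + 6) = (c - 3)^2*(c - 2)*(c - 2)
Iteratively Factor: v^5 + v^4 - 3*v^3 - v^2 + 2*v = (v)*(v^4 + v^3 - 3*v^2 - v + 2) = v*(v + 2)*(v^3 - v^2 - v + 1) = v*(v - 1)*(v + 2)*(v^2 - 1) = v*(v - 1)*(v + 1)*(v + 2)*(v - 1)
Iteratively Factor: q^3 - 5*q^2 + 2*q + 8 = (q + 1)*(q^2 - 6*q + 8) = (q - 2)*(q + 1)*(q - 4)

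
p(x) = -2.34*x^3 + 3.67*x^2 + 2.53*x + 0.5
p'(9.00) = -500.03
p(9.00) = -1385.32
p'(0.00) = 2.53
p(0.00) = 0.50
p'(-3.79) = -126.12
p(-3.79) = 171.02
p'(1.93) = -9.45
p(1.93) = 2.23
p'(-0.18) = 0.98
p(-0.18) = 0.18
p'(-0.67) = -5.54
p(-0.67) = 1.16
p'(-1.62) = -27.78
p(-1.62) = 15.98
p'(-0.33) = -0.66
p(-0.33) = 0.15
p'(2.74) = -30.06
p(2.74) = -13.15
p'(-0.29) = -0.19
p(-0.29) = 0.13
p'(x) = -7.02*x^2 + 7.34*x + 2.53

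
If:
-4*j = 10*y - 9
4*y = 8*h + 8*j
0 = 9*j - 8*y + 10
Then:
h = 177/244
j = -14/61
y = 121/122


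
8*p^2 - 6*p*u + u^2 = (-4*p + u)*(-2*p + u)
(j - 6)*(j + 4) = j^2 - 2*j - 24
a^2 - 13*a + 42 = (a - 7)*(a - 6)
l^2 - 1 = (l - 1)*(l + 1)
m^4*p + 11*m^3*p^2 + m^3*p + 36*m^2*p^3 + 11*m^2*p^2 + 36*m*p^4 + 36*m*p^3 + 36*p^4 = (m + 2*p)*(m + 3*p)*(m + 6*p)*(m*p + p)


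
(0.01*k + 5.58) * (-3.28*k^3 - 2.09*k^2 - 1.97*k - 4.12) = -0.0328*k^4 - 18.3233*k^3 - 11.6819*k^2 - 11.0338*k - 22.9896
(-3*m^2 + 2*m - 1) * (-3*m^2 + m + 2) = 9*m^4 - 9*m^3 - m^2 + 3*m - 2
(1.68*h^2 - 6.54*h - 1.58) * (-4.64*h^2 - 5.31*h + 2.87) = -7.7952*h^4 + 21.4248*h^3 + 46.8802*h^2 - 10.38*h - 4.5346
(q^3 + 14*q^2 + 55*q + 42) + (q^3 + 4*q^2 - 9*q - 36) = 2*q^3 + 18*q^2 + 46*q + 6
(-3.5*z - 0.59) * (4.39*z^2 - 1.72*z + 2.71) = -15.365*z^3 + 3.4299*z^2 - 8.4702*z - 1.5989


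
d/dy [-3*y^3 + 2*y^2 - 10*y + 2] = -9*y^2 + 4*y - 10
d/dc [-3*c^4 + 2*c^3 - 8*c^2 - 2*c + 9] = -12*c^3 + 6*c^2 - 16*c - 2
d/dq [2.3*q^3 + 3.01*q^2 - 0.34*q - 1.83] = 6.9*q^2 + 6.02*q - 0.34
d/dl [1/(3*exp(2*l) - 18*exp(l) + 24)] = 2*(3 - exp(l))*exp(l)/(3*(exp(2*l) - 6*exp(l) + 8)^2)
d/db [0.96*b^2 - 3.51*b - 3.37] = 1.92*b - 3.51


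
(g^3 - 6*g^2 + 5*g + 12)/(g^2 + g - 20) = (g^2 - 2*g - 3)/(g + 5)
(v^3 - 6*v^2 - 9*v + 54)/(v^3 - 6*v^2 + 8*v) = (v^3 - 6*v^2 - 9*v + 54)/(v*(v^2 - 6*v + 8))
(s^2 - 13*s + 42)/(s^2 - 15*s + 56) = (s - 6)/(s - 8)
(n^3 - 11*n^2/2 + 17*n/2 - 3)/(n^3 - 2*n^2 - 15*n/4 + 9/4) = 2*(n - 2)/(2*n + 3)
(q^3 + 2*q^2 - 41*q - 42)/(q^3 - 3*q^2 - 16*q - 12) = (q + 7)/(q + 2)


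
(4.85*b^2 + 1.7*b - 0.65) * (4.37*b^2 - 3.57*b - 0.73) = 21.1945*b^4 - 9.8855*b^3 - 12.45*b^2 + 1.0795*b + 0.4745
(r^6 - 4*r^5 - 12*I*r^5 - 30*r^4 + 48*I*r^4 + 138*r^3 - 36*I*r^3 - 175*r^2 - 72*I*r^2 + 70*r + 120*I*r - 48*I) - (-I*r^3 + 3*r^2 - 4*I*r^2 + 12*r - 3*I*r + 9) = r^6 - 4*r^5 - 12*I*r^5 - 30*r^4 + 48*I*r^4 + 138*r^3 - 35*I*r^3 - 178*r^2 - 68*I*r^2 + 58*r + 123*I*r - 9 - 48*I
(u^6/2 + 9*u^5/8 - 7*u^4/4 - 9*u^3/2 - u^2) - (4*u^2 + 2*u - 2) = u^6/2 + 9*u^5/8 - 7*u^4/4 - 9*u^3/2 - 5*u^2 - 2*u + 2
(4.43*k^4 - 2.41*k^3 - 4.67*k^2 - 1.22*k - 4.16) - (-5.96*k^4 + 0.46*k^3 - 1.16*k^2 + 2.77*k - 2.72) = 10.39*k^4 - 2.87*k^3 - 3.51*k^2 - 3.99*k - 1.44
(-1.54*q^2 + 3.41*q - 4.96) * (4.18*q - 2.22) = -6.4372*q^3 + 17.6726*q^2 - 28.303*q + 11.0112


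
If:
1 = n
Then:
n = 1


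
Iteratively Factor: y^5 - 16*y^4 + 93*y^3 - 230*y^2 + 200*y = (y - 2)*(y^4 - 14*y^3 + 65*y^2 - 100*y) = y*(y - 2)*(y^3 - 14*y^2 + 65*y - 100) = y*(y - 4)*(y - 2)*(y^2 - 10*y + 25) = y*(y - 5)*(y - 4)*(y - 2)*(y - 5)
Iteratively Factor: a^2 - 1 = (a + 1)*(a - 1)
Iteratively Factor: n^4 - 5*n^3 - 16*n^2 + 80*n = (n - 4)*(n^3 - n^2 - 20*n) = n*(n - 4)*(n^2 - n - 20) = n*(n - 5)*(n - 4)*(n + 4)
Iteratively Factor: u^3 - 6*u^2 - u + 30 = (u - 3)*(u^2 - 3*u - 10) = (u - 5)*(u - 3)*(u + 2)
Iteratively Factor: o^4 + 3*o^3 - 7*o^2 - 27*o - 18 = (o - 3)*(o^3 + 6*o^2 + 11*o + 6) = (o - 3)*(o + 2)*(o^2 + 4*o + 3) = (o - 3)*(o + 1)*(o + 2)*(o + 3)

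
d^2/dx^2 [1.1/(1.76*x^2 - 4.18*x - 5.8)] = (6.81472*x^2 - 16.18496*x - 1.1*(3.52*x - 4.18)*(7.04*x - 8.36) - 22.4576)/(-1.76*x^2 + 4.18*x + 5.8)^3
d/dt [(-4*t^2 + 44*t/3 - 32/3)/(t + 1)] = 4*(-3*t^2 - 6*t + 19)/(3*(t^2 + 2*t + 1))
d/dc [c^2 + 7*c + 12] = 2*c + 7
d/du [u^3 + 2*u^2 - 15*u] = 3*u^2 + 4*u - 15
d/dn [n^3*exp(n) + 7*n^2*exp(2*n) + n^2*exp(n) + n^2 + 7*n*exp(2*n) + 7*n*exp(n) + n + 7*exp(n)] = n^3*exp(n) + 14*n^2*exp(2*n) + 4*n^2*exp(n) + 28*n*exp(2*n) + 9*n*exp(n) + 2*n + 7*exp(2*n) + 14*exp(n) + 1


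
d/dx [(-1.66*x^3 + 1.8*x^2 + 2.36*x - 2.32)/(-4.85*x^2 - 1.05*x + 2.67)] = (8.051*x^4 + 3.486*x^3 - 3.7406*x^2 - 12.892*x + 3.8652)/(23.5225*x^4 + 10.185*x^3 - 24.7965*x^2 - 5.607*x + 7.1289)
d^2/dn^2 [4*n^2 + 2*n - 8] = 8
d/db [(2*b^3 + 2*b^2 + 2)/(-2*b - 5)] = 2*(-4*b^3 - 17*b^2 - 10*b + 2)/(4*b^2 + 20*b + 25)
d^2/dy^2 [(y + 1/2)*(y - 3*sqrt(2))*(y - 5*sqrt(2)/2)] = 6*y - 11*sqrt(2) + 1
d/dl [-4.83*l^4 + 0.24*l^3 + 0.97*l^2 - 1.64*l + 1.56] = -19.32*l^3 + 0.72*l^2 + 1.94*l - 1.64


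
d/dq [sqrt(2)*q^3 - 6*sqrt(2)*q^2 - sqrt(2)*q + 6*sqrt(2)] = sqrt(2)*(3*q^2 - 12*q - 1)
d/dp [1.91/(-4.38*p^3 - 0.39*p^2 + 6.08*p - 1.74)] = (25.0974*p^2 + 1.4898*p - 11.6128)/(4.38*p^3 + 0.39*p^2 - 6.08*p + 1.74)^2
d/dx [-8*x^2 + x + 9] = 1 - 16*x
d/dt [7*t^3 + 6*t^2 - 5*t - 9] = 21*t^2 + 12*t - 5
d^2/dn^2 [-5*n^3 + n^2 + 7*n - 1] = 2 - 30*n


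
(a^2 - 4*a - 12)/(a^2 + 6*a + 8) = (a - 6)/(a + 4)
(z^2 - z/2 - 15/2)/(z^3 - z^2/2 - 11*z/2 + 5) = (z - 3)/(z^2 - 3*z + 2)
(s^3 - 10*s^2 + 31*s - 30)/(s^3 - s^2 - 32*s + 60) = (s - 3)/(s + 6)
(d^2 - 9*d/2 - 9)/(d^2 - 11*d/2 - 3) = (2*d + 3)/(2*d + 1)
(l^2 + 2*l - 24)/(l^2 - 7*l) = (l^2 + 2*l - 24)/(l*(l - 7))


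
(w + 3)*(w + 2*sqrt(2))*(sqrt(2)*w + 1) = sqrt(2)*w^3 + 3*sqrt(2)*w^2 + 5*w^2 + 2*sqrt(2)*w + 15*w + 6*sqrt(2)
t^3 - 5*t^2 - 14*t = t*(t - 7)*(t + 2)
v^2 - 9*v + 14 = (v - 7)*(v - 2)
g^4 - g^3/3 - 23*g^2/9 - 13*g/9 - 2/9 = (g - 2)*(g + 1/3)^2*(g + 1)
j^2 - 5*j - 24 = (j - 8)*(j + 3)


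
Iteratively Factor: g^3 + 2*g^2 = (g + 2)*(g^2) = g*(g + 2)*(g)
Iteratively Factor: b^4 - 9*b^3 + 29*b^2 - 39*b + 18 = (b - 2)*(b^3 - 7*b^2 + 15*b - 9) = (b - 2)*(b - 1)*(b^2 - 6*b + 9) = (b - 3)*(b - 2)*(b - 1)*(b - 3)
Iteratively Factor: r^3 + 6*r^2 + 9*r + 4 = (r + 4)*(r^2 + 2*r + 1) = (r + 1)*(r + 4)*(r + 1)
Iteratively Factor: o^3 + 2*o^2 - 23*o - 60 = (o - 5)*(o^2 + 7*o + 12) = (o - 5)*(o + 3)*(o + 4)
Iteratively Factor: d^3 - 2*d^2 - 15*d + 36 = (d + 4)*(d^2 - 6*d + 9) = (d - 3)*(d + 4)*(d - 3)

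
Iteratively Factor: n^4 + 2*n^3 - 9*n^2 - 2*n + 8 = (n - 1)*(n^3 + 3*n^2 - 6*n - 8) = (n - 1)*(n + 4)*(n^2 - n - 2) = (n - 2)*(n - 1)*(n + 4)*(n + 1)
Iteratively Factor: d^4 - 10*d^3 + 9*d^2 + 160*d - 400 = (d + 4)*(d^3 - 14*d^2 + 65*d - 100) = (d - 5)*(d + 4)*(d^2 - 9*d + 20) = (d - 5)^2*(d + 4)*(d - 4)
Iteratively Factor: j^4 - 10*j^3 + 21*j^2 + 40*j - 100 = (j - 5)*(j^3 - 5*j^2 - 4*j + 20) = (j - 5)*(j - 2)*(j^2 - 3*j - 10) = (j - 5)^2*(j - 2)*(j + 2)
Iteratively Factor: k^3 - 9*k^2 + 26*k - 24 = (k - 4)*(k^2 - 5*k + 6) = (k - 4)*(k - 2)*(k - 3)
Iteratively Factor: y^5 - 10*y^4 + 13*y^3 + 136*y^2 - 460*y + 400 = (y - 2)*(y^4 - 8*y^3 - 3*y^2 + 130*y - 200) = (y - 2)^2*(y^3 - 6*y^2 - 15*y + 100) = (y - 5)*(y - 2)^2*(y^2 - y - 20) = (y - 5)*(y - 2)^2*(y + 4)*(y - 5)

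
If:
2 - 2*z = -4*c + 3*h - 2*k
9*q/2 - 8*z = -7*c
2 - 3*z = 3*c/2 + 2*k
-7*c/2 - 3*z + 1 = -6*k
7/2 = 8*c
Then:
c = 7/16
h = 349/288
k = 15/64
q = -35/216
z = 7/24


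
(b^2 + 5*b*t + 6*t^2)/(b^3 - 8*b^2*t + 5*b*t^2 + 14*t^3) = (b^2 + 5*b*t + 6*t^2)/(b^3 - 8*b^2*t + 5*b*t^2 + 14*t^3)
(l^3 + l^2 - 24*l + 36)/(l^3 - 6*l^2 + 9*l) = (l^2 + 4*l - 12)/(l*(l - 3))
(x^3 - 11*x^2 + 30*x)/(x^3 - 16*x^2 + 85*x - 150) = x/(x - 5)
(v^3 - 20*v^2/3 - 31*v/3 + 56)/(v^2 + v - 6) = (3*v^2 - 29*v + 56)/(3*(v - 2))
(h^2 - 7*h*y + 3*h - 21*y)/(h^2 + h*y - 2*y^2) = (h^2 - 7*h*y + 3*h - 21*y)/(h^2 + h*y - 2*y^2)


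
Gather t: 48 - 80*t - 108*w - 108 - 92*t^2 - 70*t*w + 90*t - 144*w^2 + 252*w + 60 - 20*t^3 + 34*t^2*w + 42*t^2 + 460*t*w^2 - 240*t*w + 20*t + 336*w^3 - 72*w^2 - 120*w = -20*t^3 + t^2*(34*w - 50) + t*(460*w^2 - 310*w + 30) + 336*w^3 - 216*w^2 + 24*w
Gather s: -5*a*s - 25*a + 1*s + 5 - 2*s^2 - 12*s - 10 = -25*a - 2*s^2 + s*(-5*a - 11) - 5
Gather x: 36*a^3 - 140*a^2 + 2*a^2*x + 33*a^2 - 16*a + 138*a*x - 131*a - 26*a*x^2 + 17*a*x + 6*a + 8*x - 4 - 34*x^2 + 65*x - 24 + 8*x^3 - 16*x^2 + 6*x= 36*a^3 - 107*a^2 - 141*a + 8*x^3 + x^2*(-26*a - 50) + x*(2*a^2 + 155*a + 79) - 28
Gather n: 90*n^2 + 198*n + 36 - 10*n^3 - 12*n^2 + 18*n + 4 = -10*n^3 + 78*n^2 + 216*n + 40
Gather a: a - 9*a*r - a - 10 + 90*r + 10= -9*a*r + 90*r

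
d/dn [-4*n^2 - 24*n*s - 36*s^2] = -8*n - 24*s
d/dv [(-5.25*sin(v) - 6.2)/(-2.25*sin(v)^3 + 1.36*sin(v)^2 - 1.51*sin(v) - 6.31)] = (-23.625*sin(v)^3 - 34.71*sin(v)^2 + 16.864*sin(v) + 23.7655)*cos(v)/(5.0625*sin(v)^6 - 6.12*sin(v)^5 + 8.6446*sin(v)^4 + 24.2878*sin(v)^3 - 14.8831*sin(v)^2 + 19.0562*sin(v) + 39.8161)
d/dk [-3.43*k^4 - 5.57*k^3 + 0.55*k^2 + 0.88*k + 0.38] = -13.72*k^3 - 16.71*k^2 + 1.1*k + 0.88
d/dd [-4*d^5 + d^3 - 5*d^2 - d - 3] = -20*d^4 + 3*d^2 - 10*d - 1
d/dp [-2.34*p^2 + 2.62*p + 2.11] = 2.62 - 4.68*p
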